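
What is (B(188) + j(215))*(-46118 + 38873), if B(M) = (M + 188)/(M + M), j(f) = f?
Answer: -1564920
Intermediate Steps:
B(M) = (188 + M)/(2*M) (B(M) = (188 + M)/((2*M)) = (188 + M)*(1/(2*M)) = (188 + M)/(2*M))
(B(188) + j(215))*(-46118 + 38873) = ((½)*(188 + 188)/188 + 215)*(-46118 + 38873) = ((½)*(1/188)*376 + 215)*(-7245) = (1 + 215)*(-7245) = 216*(-7245) = -1564920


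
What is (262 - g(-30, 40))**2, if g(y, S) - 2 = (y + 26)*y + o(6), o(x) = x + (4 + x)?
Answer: 15376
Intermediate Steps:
o(x) = 4 + 2*x
g(y, S) = 18 + y*(26 + y) (g(y, S) = 2 + ((y + 26)*y + (4 + 2*6)) = 2 + ((26 + y)*y + (4 + 12)) = 2 + (y*(26 + y) + 16) = 2 + (16 + y*(26 + y)) = 18 + y*(26 + y))
(262 - g(-30, 40))**2 = (262 - (18 + (-30)**2 + 26*(-30)))**2 = (262 - (18 + 900 - 780))**2 = (262 - 1*138)**2 = (262 - 138)**2 = 124**2 = 15376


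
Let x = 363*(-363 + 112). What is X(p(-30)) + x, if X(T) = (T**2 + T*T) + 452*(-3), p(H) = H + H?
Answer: -85269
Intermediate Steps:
x = -91113 (x = 363*(-251) = -91113)
p(H) = 2*H
X(T) = -1356 + 2*T**2 (X(T) = (T**2 + T**2) - 1356 = 2*T**2 - 1356 = -1356 + 2*T**2)
X(p(-30)) + x = (-1356 + 2*(2*(-30))**2) - 91113 = (-1356 + 2*(-60)**2) - 91113 = (-1356 + 2*3600) - 91113 = (-1356 + 7200) - 91113 = 5844 - 91113 = -85269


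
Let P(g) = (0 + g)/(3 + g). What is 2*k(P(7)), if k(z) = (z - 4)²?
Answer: 1089/50 ≈ 21.780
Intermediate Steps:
P(g) = g/(3 + g)
k(z) = (-4 + z)²
2*k(P(7)) = 2*(-4 + 7/(3 + 7))² = 2*(-4 + 7/10)² = 2*(-33/10)² = 2*(1089/100) = 1089/50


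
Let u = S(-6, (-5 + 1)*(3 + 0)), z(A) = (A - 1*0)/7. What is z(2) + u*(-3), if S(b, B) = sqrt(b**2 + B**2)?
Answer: 2/7 - 18*sqrt(5) ≈ -39.964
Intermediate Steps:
z(A) = A/7 (z(A) = (A + 0)*(1/7) = A*(1/7) = A/7)
S(b, B) = sqrt(B**2 + b**2)
u = 6*sqrt(5) (u = sqrt(((-5 + 1)*(3 + 0))**2 + (-6)**2) = sqrt((-4*3)**2 + 36) = sqrt((-12)**2 + 36) = sqrt(144 + 36) = sqrt(180) = 6*sqrt(5) ≈ 13.416)
z(2) + u*(-3) = (1/7)*2 + (6*sqrt(5))*(-3) = 2/7 - 18*sqrt(5)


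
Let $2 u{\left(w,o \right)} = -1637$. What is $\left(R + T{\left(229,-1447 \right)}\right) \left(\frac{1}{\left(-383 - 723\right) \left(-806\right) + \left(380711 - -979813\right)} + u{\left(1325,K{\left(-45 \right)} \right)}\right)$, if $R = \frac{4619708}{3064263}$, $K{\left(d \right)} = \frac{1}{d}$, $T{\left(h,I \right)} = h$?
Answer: $- \frac{86795937471674811}{460039847032} \approx -1.8867 \cdot 10^{5}$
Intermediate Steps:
$u{\left(w,o \right)} = - \frac{1637}{2}$ ($u{\left(w,o \right)} = \frac{1}{2} \left(-1637\right) = - \frac{1637}{2}$)
$R = \frac{4619708}{3064263}$ ($R = 4619708 \cdot \frac{1}{3064263} = \frac{4619708}{3064263} \approx 1.5076$)
$\left(R + T{\left(229,-1447 \right)}\right) \left(\frac{1}{\left(-383 - 723\right) \left(-806\right) + \left(380711 - -979813\right)} + u{\left(1325,K{\left(-45 \right)} \right)}\right) = \left(\frac{4619708}{3064263} + 229\right) \left(\frac{1}{\left(-383 - 723\right) \left(-806\right) + \left(380711 - -979813\right)} - \frac{1637}{2}\right) = \frac{706335935 \left(\frac{1}{\left(-1106\right) \left(-806\right) + \left(380711 + 979813\right)} - \frac{1637}{2}\right)}{3064263} = \frac{706335935 \left(\frac{1}{891436 + 1360524} - \frac{1637}{2}\right)}{3064263} = \frac{706335935 \left(\frac{1}{2251960} - \frac{1637}{2}\right)}{3064263} = \frac{706335935}{3064263} \left(- \frac{1843229259}{2251960}\right) = - \frac{86795937471674811}{460039847032}$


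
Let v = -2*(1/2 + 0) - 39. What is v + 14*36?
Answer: 464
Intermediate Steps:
v = -40 (v = -2*(½ + 0) - 39 = -2*½ - 39 = -1 - 39 = -40)
v + 14*36 = -40 + 14*36 = -40 + 504 = 464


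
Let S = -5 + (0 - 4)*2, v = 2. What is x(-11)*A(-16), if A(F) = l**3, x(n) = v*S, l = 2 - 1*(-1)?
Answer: -702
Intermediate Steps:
l = 3 (l = 2 + 1 = 3)
S = -13 (S = -5 - 4*2 = -5 - 8 = -13)
x(n) = -26 (x(n) = 2*(-13) = -26)
A(F) = 27 (A(F) = 3**3 = 27)
x(-11)*A(-16) = -26*27 = -702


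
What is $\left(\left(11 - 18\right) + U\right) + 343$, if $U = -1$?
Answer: $335$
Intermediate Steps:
$\left(\left(11 - 18\right) + U\right) + 343 = \left(\left(11 - 18\right) - 1\right) + 343 = \left(-7 - 1\right) + 343 = -8 + 343 = 335$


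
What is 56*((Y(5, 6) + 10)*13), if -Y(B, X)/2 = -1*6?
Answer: 16016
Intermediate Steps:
Y(B, X) = 12 (Y(B, X) = -(-2)*6 = -2*(-6) = 12)
56*((Y(5, 6) + 10)*13) = 56*((12 + 10)*13) = 56*(22*13) = 56*286 = 16016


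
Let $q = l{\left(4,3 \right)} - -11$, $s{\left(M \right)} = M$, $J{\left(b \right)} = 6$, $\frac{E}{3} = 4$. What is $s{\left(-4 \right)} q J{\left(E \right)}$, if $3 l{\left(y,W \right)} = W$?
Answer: $-288$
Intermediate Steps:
$E = 12$ ($E = 3 \cdot 4 = 12$)
$l{\left(y,W \right)} = \frac{W}{3}$
$q = 12$ ($q = \frac{1}{3} \cdot 3 - -11 = 1 + 11 = 12$)
$s{\left(-4 \right)} q J{\left(E \right)} = \left(-4\right) 12 \cdot 6 = \left(-48\right) 6 = -288$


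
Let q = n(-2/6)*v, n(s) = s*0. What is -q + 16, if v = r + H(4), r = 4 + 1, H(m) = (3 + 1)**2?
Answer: 16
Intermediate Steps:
H(m) = 16 (H(m) = 4**2 = 16)
n(s) = 0
r = 5
v = 21 (v = 5 + 16 = 21)
q = 0 (q = 0*21 = 0)
-q + 16 = -1*0 + 16 = 0 + 16 = 16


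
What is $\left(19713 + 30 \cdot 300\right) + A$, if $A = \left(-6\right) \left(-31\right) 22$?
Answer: $32805$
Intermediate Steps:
$A = 4092$ ($A = 186 \cdot 22 = 4092$)
$\left(19713 + 30 \cdot 300\right) + A = \left(19713 + 30 \cdot 300\right) + 4092 = \left(19713 + 9000\right) + 4092 = 28713 + 4092 = 32805$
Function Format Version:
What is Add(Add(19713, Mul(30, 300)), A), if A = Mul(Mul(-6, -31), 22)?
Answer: 32805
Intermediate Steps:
A = 4092 (A = Mul(186, 22) = 4092)
Add(Add(19713, Mul(30, 300)), A) = Add(Add(19713, Mul(30, 300)), 4092) = Add(Add(19713, 9000), 4092) = Add(28713, 4092) = 32805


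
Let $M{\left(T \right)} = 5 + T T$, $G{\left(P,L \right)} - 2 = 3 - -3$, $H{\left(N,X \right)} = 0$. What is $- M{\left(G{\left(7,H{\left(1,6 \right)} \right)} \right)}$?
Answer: $-69$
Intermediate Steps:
$G{\left(P,L \right)} = 8$ ($G{\left(P,L \right)} = 2 + \left(3 - -3\right) = 2 + \left(3 + 3\right) = 2 + 6 = 8$)
$M{\left(T \right)} = 5 + T^{2}$
$- M{\left(G{\left(7,H{\left(1,6 \right)} \right)} \right)} = - (5 + 8^{2}) = - (5 + 64) = \left(-1\right) 69 = -69$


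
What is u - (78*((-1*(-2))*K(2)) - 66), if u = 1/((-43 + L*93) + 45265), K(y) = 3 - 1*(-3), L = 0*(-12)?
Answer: -39343139/45222 ≈ -870.00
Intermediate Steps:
L = 0
K(y) = 6 (K(y) = 3 + 3 = 6)
u = 1/45222 (u = 1/((-43 + 0*93) + 45265) = 1/((-43 + 0) + 45265) = 1/(-43 + 45265) = 1/45222 ≈ 2.2113e-5)
u - (78*((-1*(-2))*K(2)) - 66) = 1/45222 - (78*(-1*(-2)*6) - 66) = 1/45222 - (78*(2*6) - 66) = 1/45222 - (78*12 - 66) = 1/45222 - (936 - 66) = 1/45222 - 1*870 = 1/45222 - 870 = -39343139/45222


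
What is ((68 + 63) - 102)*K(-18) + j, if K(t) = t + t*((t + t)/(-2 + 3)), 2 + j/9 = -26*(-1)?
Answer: 18486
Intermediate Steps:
j = 216 (j = -18 + 9*(-26*(-1)) = -18 + 9*26 = -18 + 234 = 216)
K(t) = t + 2*t**2 (K(t) = t + t*((2*t)/1) = t + t*((2*t)*1) = t + t*(2*t) = t + 2*t**2)
((68 + 63) - 102)*K(-18) + j = ((68 + 63) - 102)*(-18*(1 + 2*(-18))) + 216 = (131 - 102)*(-18*(1 - 36)) + 216 = 29*(-18*(-35)) + 216 = 29*630 + 216 = 18270 + 216 = 18486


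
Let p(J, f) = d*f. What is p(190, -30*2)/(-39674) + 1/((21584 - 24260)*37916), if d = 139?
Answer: 423101590883/2012725815792 ≈ 0.21021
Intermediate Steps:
p(J, f) = 139*f
p(190, -30*2)/(-39674) + 1/((21584 - 24260)*37916) = (139*(-30*2))/(-39674) + 1/((21584 - 24260)*37916) = (139*(-60))*(-1/39674) + (1/37916)/(-2676) = -8340*(-1/39674) - 1/2676*1/37916 = 4170/19837 - 1/101463216 = 423101590883/2012725815792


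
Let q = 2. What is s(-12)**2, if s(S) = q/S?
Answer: 1/36 ≈ 0.027778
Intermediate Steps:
s(S) = 2/S
s(-12)**2 = (2/(-12))**2 = (2*(-1/12))**2 = (-1/6)**2 = 1/36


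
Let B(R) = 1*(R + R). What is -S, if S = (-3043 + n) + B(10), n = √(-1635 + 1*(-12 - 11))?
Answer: 3023 - I*√1658 ≈ 3023.0 - 40.719*I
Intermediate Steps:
B(R) = 2*R (B(R) = 1*(2*R) = 2*R)
n = I*√1658 (n = √(-1635 + 1*(-23)) = √(-1635 - 23) = √(-1658) = I*√1658 ≈ 40.719*I)
S = -3023 + I*√1658 (S = (-3043 + I*√1658) + 2*10 = (-3043 + I*√1658) + 20 = -3023 + I*√1658 ≈ -3023.0 + 40.719*I)
-S = -(-3023 + I*√1658) = 3023 - I*√1658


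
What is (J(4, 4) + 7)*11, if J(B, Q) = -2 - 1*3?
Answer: 22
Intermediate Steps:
J(B, Q) = -5 (J(B, Q) = -2 - 3 = -5)
(J(4, 4) + 7)*11 = (-5 + 7)*11 = 2*11 = 22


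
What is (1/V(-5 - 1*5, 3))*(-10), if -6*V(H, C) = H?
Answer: -6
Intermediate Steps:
V(H, C) = -H/6
(1/V(-5 - 1*5, 3))*(-10) = (1/(-(-5 - 1*5)/6))*(-10) = (1/(-(-5 - 5)/6))*(-10) = (1/(-⅙*(-10)))*(-10) = (1/(5/3))*(-10) = ((⅗)*1)*(-10) = (⅗)*(-10) = -6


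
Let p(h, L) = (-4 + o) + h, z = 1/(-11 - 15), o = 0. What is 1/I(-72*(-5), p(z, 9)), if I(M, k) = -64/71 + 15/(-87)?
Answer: -2059/2211 ≈ -0.93125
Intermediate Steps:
z = -1/26 (z = 1/(-26) = -1/26 ≈ -0.038462)
p(h, L) = -4 + h (p(h, L) = (-4 + 0) + h = -4 + h)
I(M, k) = -2211/2059 (I(M, k) = -64*1/71 + 15*(-1/87) = -64/71 - 5/29 = -2211/2059)
1/I(-72*(-5), p(z, 9)) = 1/(-2211/2059) = -2059/2211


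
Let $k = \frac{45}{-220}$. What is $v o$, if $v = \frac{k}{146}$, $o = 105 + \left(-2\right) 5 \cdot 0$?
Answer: $- \frac{945}{6424} \approx -0.1471$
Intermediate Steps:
$k = - \frac{9}{44}$ ($k = 45 \left(- \frac{1}{220}\right) = - \frac{9}{44} \approx -0.20455$)
$o = 105$ ($o = 105 - 0 = 105 + 0 = 105$)
$v = - \frac{9}{6424}$ ($v = - \frac{9}{44 \cdot 146} = \left(- \frac{9}{44}\right) \frac{1}{146} = - \frac{9}{6424} \approx -0.001401$)
$v o = \left(- \frac{9}{6424}\right) 105 = - \frac{945}{6424}$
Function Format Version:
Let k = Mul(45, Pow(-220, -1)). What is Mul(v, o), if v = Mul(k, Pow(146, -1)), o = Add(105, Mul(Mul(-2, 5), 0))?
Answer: Rational(-945, 6424) ≈ -0.14710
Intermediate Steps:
k = Rational(-9, 44) (k = Mul(45, Rational(-1, 220)) = Rational(-9, 44) ≈ -0.20455)
o = 105 (o = Add(105, Mul(-10, 0)) = Add(105, 0) = 105)
v = Rational(-9, 6424) (v = Mul(Rational(-9, 44), Pow(146, -1)) = Mul(Rational(-9, 44), Rational(1, 146)) = Rational(-9, 6424) ≈ -0.0014010)
Mul(v, o) = Mul(Rational(-9, 6424), 105) = Rational(-945, 6424)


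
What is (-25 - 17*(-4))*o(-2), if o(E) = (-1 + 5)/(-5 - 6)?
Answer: -172/11 ≈ -15.636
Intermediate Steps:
o(E) = -4/11 (o(E) = 4/(-11) = 4*(-1/11) = -4/11)
(-25 - 17*(-4))*o(-2) = (-25 - 17*(-4))*(-4/11) = (-25 + 68)*(-4/11) = 43*(-4/11) = -172/11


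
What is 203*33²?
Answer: 221067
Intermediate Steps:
203*33² = 203*1089 = 221067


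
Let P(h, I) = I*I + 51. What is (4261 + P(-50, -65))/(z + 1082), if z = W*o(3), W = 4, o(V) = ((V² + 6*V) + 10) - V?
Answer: 8537/1218 ≈ 7.0090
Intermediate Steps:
o(V) = 10 + V² + 5*V (o(V) = (10 + V² + 6*V) - V = 10 + V² + 5*V)
P(h, I) = 51 + I² (P(h, I) = I² + 51 = 51 + I²)
z = 136 (z = 4*(10 + 3² + 5*3) = 4*(10 + 9 + 15) = 4*34 = 136)
(4261 + P(-50, -65))/(z + 1082) = (4261 + (51 + (-65)²))/(136 + 1082) = (4261 + (51 + 4225))/1218 = (4261 + 4276)*(1/1218) = 8537*(1/1218) = 8537/1218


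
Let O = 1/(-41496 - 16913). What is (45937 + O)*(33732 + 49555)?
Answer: 223470200780584/58409 ≈ 3.8260e+9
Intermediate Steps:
O = -1/58409 (O = 1/(-58409) = -1/58409 ≈ -1.7121e-5)
(45937 + O)*(33732 + 49555) = (45937 - 1/58409)*(33732 + 49555) = (2683134232/58409)*83287 = 223470200780584/58409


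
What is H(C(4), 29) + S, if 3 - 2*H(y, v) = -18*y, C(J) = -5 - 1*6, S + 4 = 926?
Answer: 1649/2 ≈ 824.50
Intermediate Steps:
S = 922 (S = -4 + 926 = 922)
C(J) = -11 (C(J) = -5 - 6 = -11)
H(y, v) = 3/2 + 9*y (H(y, v) = 3/2 - (-9)*y = 3/2 + 9*y)
H(C(4), 29) + S = (3/2 + 9*(-11)) + 922 = (3/2 - 99) + 922 = -195/2 + 922 = 1649/2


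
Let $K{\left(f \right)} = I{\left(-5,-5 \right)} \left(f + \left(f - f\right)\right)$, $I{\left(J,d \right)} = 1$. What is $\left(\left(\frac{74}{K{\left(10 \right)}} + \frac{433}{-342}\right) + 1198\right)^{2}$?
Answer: $\frac{4239765146761}{2924100} \approx 1.4499 \cdot 10^{6}$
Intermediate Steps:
$K{\left(f \right)} = f$ ($K{\left(f \right)} = 1 \left(f + \left(f - f\right)\right) = 1 \left(f + 0\right) = 1 f = f$)
$\left(\left(\frac{74}{K{\left(10 \right)}} + \frac{433}{-342}\right) + 1198\right)^{2} = \left(\left(\frac{74}{10} + \frac{433}{-342}\right) + 1198\right)^{2} = \left(\left(74 \cdot \frac{1}{10} + 433 \left(- \frac{1}{342}\right)\right) + 1198\right)^{2} = \left(\left(\frac{37}{5} - \frac{433}{342}\right) + 1198\right)^{2} = \left(\frac{10489}{1710} + 1198\right)^{2} = \left(\frac{2059069}{1710}\right)^{2} = \frac{4239765146761}{2924100}$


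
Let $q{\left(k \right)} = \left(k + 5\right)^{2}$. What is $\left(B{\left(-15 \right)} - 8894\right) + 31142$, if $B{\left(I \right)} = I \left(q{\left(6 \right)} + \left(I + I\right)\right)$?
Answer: $20883$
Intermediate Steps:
$q{\left(k \right)} = \left(5 + k\right)^{2}$
$B{\left(I \right)} = I \left(121 + 2 I\right)$ ($B{\left(I \right)} = I \left(\left(5 + 6\right)^{2} + \left(I + I\right)\right) = I \left(11^{2} + 2 I\right) = I \left(121 + 2 I\right)$)
$\left(B{\left(-15 \right)} - 8894\right) + 31142 = \left(- 15 \left(121 + 2 \left(-15\right)\right) - 8894\right) + 31142 = \left(- 15 \left(121 - 30\right) - 8894\right) + 31142 = \left(\left(-15\right) 91 - 8894\right) + 31142 = \left(-1365 - 8894\right) + 31142 = -10259 + 31142 = 20883$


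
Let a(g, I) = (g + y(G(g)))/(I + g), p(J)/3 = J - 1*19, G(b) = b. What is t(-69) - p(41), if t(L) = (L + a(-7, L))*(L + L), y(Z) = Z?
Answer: 179181/19 ≈ 9430.6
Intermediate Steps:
p(J) = -57 + 3*J (p(J) = 3*(J - 1*19) = 3*(J - 19) = 3*(-19 + J) = -57 + 3*J)
a(g, I) = 2*g/(I + g) (a(g, I) = (g + g)/(I + g) = (2*g)/(I + g) = 2*g/(I + g))
t(L) = 2*L*(L - 14/(-7 + L)) (t(L) = (L + 2*(-7)/(L - 7))*(L + L) = (L + 2*(-7)/(-7 + L))*(2*L) = (L - 14/(-7 + L))*(2*L) = 2*L*(L - 14/(-7 + L)))
t(-69) - p(41) = 2*(-69)*(-14 - 69*(-7 - 69))/(-7 - 69) - (-57 + 3*41) = 2*(-69)*(-14 - 69*(-76))/(-76) - (-57 + 123) = 2*(-69)*(-1/76)*(-14 + 5244) - 1*66 = 2*(-69)*(-1/76)*5230 - 66 = 180435/19 - 66 = 179181/19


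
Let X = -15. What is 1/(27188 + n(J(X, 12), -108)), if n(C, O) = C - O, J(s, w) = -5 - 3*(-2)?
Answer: 1/27297 ≈ 3.6634e-5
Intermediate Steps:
J(s, w) = 1 (J(s, w) = -5 + 6 = 1)
1/(27188 + n(J(X, 12), -108)) = 1/(27188 + (1 - 1*(-108))) = 1/(27188 + (1 + 108)) = 1/(27188 + 109) = 1/27297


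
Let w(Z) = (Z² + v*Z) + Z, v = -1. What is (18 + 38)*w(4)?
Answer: 896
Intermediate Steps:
w(Z) = Z² (w(Z) = (Z² - Z) + Z = Z²)
(18 + 38)*w(4) = (18 + 38)*4² = 56*16 = 896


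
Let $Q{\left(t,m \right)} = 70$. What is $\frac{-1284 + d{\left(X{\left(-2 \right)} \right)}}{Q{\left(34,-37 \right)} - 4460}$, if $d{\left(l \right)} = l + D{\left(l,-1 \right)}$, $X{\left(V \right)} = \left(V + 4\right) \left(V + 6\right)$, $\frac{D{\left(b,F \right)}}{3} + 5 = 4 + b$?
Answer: $\frac{251}{878} \approx 0.28588$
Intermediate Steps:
$D{\left(b,F \right)} = -3 + 3 b$ ($D{\left(b,F \right)} = -15 + 3 \left(4 + b\right) = -15 + \left(12 + 3 b\right) = -3 + 3 b$)
$X{\left(V \right)} = \left(4 + V\right) \left(6 + V\right)$
$d{\left(l \right)} = -3 + 4 l$ ($d{\left(l \right)} = l + \left(-3 + 3 l\right) = -3 + 4 l$)
$\frac{-1284 + d{\left(X{\left(-2 \right)} \right)}}{Q{\left(34,-37 \right)} - 4460} = \frac{-1284 - \left(3 - 4 \left(24 + \left(-2\right)^{2} + 10 \left(-2\right)\right)\right)}{70 - 4460} = \frac{-1284 - \left(3 - 4 \left(24 + 4 - 20\right)\right)}{-4390} = \left(-1284 + \left(-3 + 4 \cdot 8\right)\right) \left(- \frac{1}{4390}\right) = \left(-1284 + \left(-3 + 32\right)\right) \left(- \frac{1}{4390}\right) = \left(-1284 + 29\right) \left(- \frac{1}{4390}\right) = \left(-1255\right) \left(- \frac{1}{4390}\right) = \frac{251}{878}$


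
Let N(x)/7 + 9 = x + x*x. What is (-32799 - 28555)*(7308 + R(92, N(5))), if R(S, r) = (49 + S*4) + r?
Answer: -482978688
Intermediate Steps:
N(x) = -63 + 7*x + 7*x**2 (N(x) = -63 + 7*(x + x*x) = -63 + 7*(x + x**2) = -63 + (7*x + 7*x**2) = -63 + 7*x + 7*x**2)
R(S, r) = 49 + r + 4*S (R(S, r) = (49 + 4*S) + r = 49 + r + 4*S)
(-32799 - 28555)*(7308 + R(92, N(5))) = (-32799 - 28555)*(7308 + (49 + (-63 + 7*5 + 7*5**2) + 4*92)) = -61354*(7308 + (49 + (-63 + 35 + 7*25) + 368)) = -61354*(7308 + (49 + (-63 + 35 + 175) + 368)) = -61354*(7308 + (49 + 147 + 368)) = -61354*(7308 + 564) = -61354*7872 = -482978688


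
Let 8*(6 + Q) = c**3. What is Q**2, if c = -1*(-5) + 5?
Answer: 14161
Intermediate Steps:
c = 10 (c = 5 + 5 = 10)
Q = 119 (Q = -6 + (1/8)*10**3 = -6 + (1/8)*1000 = -6 + 125 = 119)
Q**2 = 119**2 = 14161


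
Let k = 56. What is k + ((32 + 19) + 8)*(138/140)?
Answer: 7991/70 ≈ 114.16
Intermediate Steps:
k + ((32 + 19) + 8)*(138/140) = 56 + ((32 + 19) + 8)*(138/140) = 56 + (51 + 8)*(138*(1/140)) = 56 + 59*(69/70) = 56 + 4071/70 = 7991/70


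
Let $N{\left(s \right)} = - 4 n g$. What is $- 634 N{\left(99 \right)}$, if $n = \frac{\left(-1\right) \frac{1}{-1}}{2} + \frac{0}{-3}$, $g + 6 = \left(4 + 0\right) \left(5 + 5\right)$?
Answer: $43112$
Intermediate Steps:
$g = 34$ ($g = -6 + \left(4 + 0\right) \left(5 + 5\right) = -6 + 4 \cdot 10 = -6 + 40 = 34$)
$n = \frac{1}{2}$ ($n = \left(-1\right) \left(-1\right) \frac{1}{2} + 0 \left(- \frac{1}{3}\right) = 1 \cdot \frac{1}{2} + 0 = \frac{1}{2} + 0 = \frac{1}{2} \approx 0.5$)
$N{\left(s \right)} = -68$ ($N{\left(s \right)} = \left(-4\right) \frac{1}{2} \cdot 34 = \left(-2\right) 34 = -68$)
$- 634 N{\left(99 \right)} = \left(-634\right) \left(-68\right) = 43112$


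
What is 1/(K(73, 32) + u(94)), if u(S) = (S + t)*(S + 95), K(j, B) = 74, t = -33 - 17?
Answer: 1/8390 ≈ 0.00011919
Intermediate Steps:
t = -50
u(S) = (-50 + S)*(95 + S) (u(S) = (S - 50)*(S + 95) = (-50 + S)*(95 + S))
1/(K(73, 32) + u(94)) = 1/(74 + (-4750 + 94² + 45*94)) = 1/(74 + (-4750 + 8836 + 4230)) = 1/(74 + 8316) = 1/8390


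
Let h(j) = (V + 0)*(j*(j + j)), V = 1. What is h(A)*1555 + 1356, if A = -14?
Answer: 610916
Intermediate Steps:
h(j) = 2*j² (h(j) = (1 + 0)*(j*(j + j)) = 1*(j*(2*j)) = 1*(2*j²) = 2*j²)
h(A)*1555 + 1356 = (2*(-14)²)*1555 + 1356 = (2*196)*1555 + 1356 = 392*1555 + 1356 = 609560 + 1356 = 610916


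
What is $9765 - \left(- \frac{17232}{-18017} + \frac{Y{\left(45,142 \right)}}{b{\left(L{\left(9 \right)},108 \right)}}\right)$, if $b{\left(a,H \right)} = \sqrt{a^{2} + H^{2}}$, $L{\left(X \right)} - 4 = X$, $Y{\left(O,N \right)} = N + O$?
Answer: $\frac{175918773}{18017} - \frac{187 \sqrt{11833}}{11833} \approx 9762.3$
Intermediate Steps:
$L{\left(X \right)} = 4 + X$
$b{\left(a,H \right)} = \sqrt{H^{2} + a^{2}}$
$9765 - \left(- \frac{17232}{-18017} + \frac{Y{\left(45,142 \right)}}{b{\left(L{\left(9 \right)},108 \right)}}\right) = 9765 - \left(- \frac{17232}{-18017} + \frac{142 + 45}{\sqrt{108^{2} + \left(4 + 9\right)^{2}}}\right) = 9765 - \left(\left(-17232\right) \left(- \frac{1}{18017}\right) + \frac{187}{\sqrt{11664 + 13^{2}}}\right) = 9765 - \left(\frac{17232}{18017} + \frac{187}{\sqrt{11664 + 169}}\right) = 9765 - \left(\frac{17232}{18017} + \frac{187}{\sqrt{11833}}\right) = 9765 - \left(\frac{17232}{18017} + 187 \frac{\sqrt{11833}}{11833}\right) = 9765 - \left(\frac{17232}{18017} + \frac{187 \sqrt{11833}}{11833}\right) = \frac{175918773}{18017} - \frac{187 \sqrt{11833}}{11833}$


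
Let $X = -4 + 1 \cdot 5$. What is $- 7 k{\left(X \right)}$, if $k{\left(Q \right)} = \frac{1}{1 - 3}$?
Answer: $\frac{7}{2} \approx 3.5$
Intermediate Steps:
$X = 1$ ($X = -4 + 5 = 1$)
$k{\left(Q \right)} = - \frac{1}{2}$ ($k{\left(Q \right)} = \frac{1}{-2} = - \frac{1}{2}$)
$- 7 k{\left(X \right)} = \left(-7\right) \left(- \frac{1}{2}\right) = \frac{7}{2}$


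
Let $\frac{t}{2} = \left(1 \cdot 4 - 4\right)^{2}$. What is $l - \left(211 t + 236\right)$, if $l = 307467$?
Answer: $307231$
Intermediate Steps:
$t = 0$ ($t = 2 \left(1 \cdot 4 - 4\right)^{2} = 2 \left(4 - 4\right)^{2} = 2 \cdot 0^{2} = 2 \cdot 0 = 0$)
$l - \left(211 t + 236\right) = 307467 - \left(211 \cdot 0 + 236\right) = 307467 - \left(0 + 236\right) = 307467 - 236 = 307231$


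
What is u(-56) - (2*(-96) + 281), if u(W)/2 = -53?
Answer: -195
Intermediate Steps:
u(W) = -106 (u(W) = 2*(-53) = -106)
u(-56) - (2*(-96) + 281) = -106 - (2*(-96) + 281) = -106 - (-192 + 281) = -106 - 1*89 = -106 - 89 = -195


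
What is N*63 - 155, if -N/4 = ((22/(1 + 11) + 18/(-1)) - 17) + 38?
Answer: -1373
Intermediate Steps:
N = -58/3 (N = -4*(((22/(1 + 11) + 18/(-1)) - 17) + 38) = -4*(((22/12 + 18*(-1)) - 17) + 38) = -4*(((22*(1/12) - 18) - 17) + 38) = -4*(((11/6 - 18) - 17) + 38) = -4*((-97/6 - 17) + 38) = -4*(-199/6 + 38) = -4*29/6 = -58/3 ≈ -19.333)
N*63 - 155 = -58/3*63 - 155 = -1218 - 155 = -1373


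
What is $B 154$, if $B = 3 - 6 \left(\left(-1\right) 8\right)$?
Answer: $7854$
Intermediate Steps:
$B = 51$ ($B = 3 - -48 = 3 + 48 = 51$)
$B 154 = 51 \cdot 154 = 7854$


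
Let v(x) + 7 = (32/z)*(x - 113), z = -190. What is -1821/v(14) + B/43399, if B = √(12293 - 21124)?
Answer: -172995/919 + I*√8831/43399 ≈ -188.24 + 0.0021653*I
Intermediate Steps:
B = I*√8831 (B = √(-8831) = I*√8831 ≈ 93.973*I)
v(x) = 1143/95 - 16*x/95 (v(x) = -7 + (32/(-190))*(x - 113) = -7 + (32*(-1/190))*(-113 + x) = -7 - 16*(-113 + x)/95 = -7 + (1808/95 - 16*x/95) = 1143/95 - 16*x/95)
-1821/v(14) + B/43399 = -1821/(1143/95 - 16/95*14) + (I*√8831)/43399 = -1821/(1143/95 - 224/95) + (I*√8831)*(1/43399) = -1821/919/95 + I*√8831/43399 = -1821*95/919 + I*√8831/43399 = -172995/919 + I*√8831/43399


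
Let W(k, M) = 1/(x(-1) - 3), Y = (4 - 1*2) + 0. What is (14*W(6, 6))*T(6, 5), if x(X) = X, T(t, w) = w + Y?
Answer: -49/2 ≈ -24.500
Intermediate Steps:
Y = 2 (Y = (4 - 2) + 0 = 2 + 0 = 2)
T(t, w) = 2 + w (T(t, w) = w + 2 = 2 + w)
W(k, M) = -¼ (W(k, M) = 1/(-1 - 3) = 1/(-4) = -¼)
(14*W(6, 6))*T(6, 5) = (14*(-¼))*(2 + 5) = -7/2*7 = -49/2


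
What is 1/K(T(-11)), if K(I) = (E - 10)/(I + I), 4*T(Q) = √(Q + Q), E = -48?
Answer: -I*√22/116 ≈ -0.040435*I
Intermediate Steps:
T(Q) = √2*√Q/4 (T(Q) = √(Q + Q)/4 = √(2*Q)/4 = (√2*√Q)/4 = √2*√Q/4)
K(I) = -29/I (K(I) = (-48 - 10)/(I + I) = -58*1/(2*I) = -29/I)
1/K(T(-11)) = 1/(-29*(-2*I*√22/11)) = 1/(-(-58)*I*√22/11) = 1/(58*I*√22/11) = -I*√22/116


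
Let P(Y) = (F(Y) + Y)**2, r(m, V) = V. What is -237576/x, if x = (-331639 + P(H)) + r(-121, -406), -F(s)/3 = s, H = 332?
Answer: -12504/5729 ≈ -2.1826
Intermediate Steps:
F(s) = -3*s
P(Y) = 4*Y**2 (P(Y) = (-3*Y + Y)**2 = (-2*Y)**2 = 4*Y**2)
x = 108851 (x = (-331639 + 4*332**2) - 406 = (-331639 + 4*110224) - 406 = (-331639 + 440896) - 406 = 109257 - 406 = 108851)
-237576/x = -237576/108851 = -237576*1/108851 = -12504/5729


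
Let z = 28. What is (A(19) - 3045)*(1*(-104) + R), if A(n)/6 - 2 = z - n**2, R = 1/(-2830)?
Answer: 1480728951/2830 ≈ 5.2323e+5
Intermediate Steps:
R = -1/2830 ≈ -0.00035336
A(n) = 180 - 6*n**2 (A(n) = 12 + 6*(28 - n**2) = 12 + (168 - 6*n**2) = 180 - 6*n**2)
(A(19) - 3045)*(1*(-104) + R) = ((180 - 6*19**2) - 3045)*(1*(-104) - 1/2830) = ((180 - 6*361) - 3045)*(-104 - 1/2830) = ((180 - 2166) - 3045)*(-294321/2830) = (-1986 - 3045)*(-294321/2830) = -5031*(-294321/2830) = 1480728951/2830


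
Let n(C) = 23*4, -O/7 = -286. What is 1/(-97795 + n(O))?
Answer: -1/97703 ≈ -1.0235e-5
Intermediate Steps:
O = 2002 (O = -7*(-286) = 2002)
n(C) = 92
1/(-97795 + n(O)) = 1/(-97795 + 92) = 1/(-97703) = -1/97703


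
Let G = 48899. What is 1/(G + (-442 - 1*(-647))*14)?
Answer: 1/51769 ≈ 1.9317e-5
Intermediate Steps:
1/(G + (-442 - 1*(-647))*14) = 1/(48899 + (-442 - 1*(-647))*14) = 1/(48899 + (-442 + 647)*14) = 1/(48899 + 205*14) = 1/(48899 + 2870) = 1/51769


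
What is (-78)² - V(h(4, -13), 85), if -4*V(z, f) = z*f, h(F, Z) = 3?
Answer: 24591/4 ≈ 6147.8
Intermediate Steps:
V(z, f) = -f*z/4 (V(z, f) = -z*f/4 = -f*z/4)
(-78)² - V(h(4, -13), 85) = (-78)² - (-1)*85*3/4 = 6084 - 1*(-255/4) = 6084 + 255/4 = 24591/4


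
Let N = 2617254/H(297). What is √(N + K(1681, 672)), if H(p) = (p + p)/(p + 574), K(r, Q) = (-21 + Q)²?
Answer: 17*√16058262/33 ≈ 2064.4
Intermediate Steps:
H(p) = 2*p/(574 + p) (H(p) = (2*p)/(574 + p) = 2*p/(574 + p))
N = 126646013/33 (N = 2617254/((2*297/(574 + 297))) = 2617254/((2*297/871)) = 2617254/((2*297*(1/871))) = 2617254/(594/871) = 2617254*(871/594) = 126646013/33 ≈ 3.8378e+6)
√(N + K(1681, 672)) = √(126646013/33 + (-21 + 672)²) = √(126646013/33 + 651²) = √(126646013/33 + 423801) = √(140631446/33) = 17*√16058262/33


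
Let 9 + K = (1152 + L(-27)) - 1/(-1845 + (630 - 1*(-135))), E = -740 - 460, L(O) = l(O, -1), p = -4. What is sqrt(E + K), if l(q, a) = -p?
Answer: I*sqrt(1717170)/180 ≈ 7.28*I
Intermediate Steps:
l(q, a) = 4 (l(q, a) = -1*(-4) = 4)
L(O) = 4
E = -1200
K = 1238761/1080 (K = -9 + ((1152 + 4) - 1/(-1845 + (630 - 1*(-135)))) = -9 + (1156 - 1/(-1845 + (630 + 135))) = -9 + (1156 - 1/(-1845 + 765)) = -9 + (1156 - 1/(-1080)) = -9 + (1156 - 1*(-1/1080)) = -9 + (1156 + 1/1080) = -9 + 1248481/1080 = 1238761/1080 ≈ 1147.0)
sqrt(E + K) = sqrt(-1200 + 1238761/1080) = sqrt(-57239/1080) = I*sqrt(1717170)/180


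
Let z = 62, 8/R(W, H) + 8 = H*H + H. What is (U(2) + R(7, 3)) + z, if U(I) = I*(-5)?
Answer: 54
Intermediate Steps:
R(W, H) = 8/(-8 + H + H²) (R(W, H) = 8/(-8 + (H*H + H)) = 8/(-8 + (H² + H)) = 8/(-8 + (H + H²)) = 8/(-8 + H + H²))
U(I) = -5*I
(U(2) + R(7, 3)) + z = (-5*2 + 8/(-8 + 3 + 3²)) + 62 = (-10 + 8/(-8 + 3 + 9)) + 62 = (-10 + 8/4) + 62 = (-10 + 8*(¼)) + 62 = (-10 + 2) + 62 = -8 + 62 = 54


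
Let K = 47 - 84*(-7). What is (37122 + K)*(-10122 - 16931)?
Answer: -1021440121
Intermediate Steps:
K = 635 (K = 47 + 588 = 635)
(37122 + K)*(-10122 - 16931) = (37122 + 635)*(-10122 - 16931) = 37757*(-27053) = -1021440121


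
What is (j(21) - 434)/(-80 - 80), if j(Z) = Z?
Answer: 413/160 ≈ 2.5812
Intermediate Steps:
(j(21) - 434)/(-80 - 80) = (21 - 434)/(-80 - 80) = -413/(-160) = -413*(-1/160) = 413/160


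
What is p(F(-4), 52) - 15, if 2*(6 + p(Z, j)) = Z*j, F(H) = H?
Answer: -125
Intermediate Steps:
p(Z, j) = -6 + Z*j/2 (p(Z, j) = -6 + (Z*j)/2 = -6 + Z*j/2)
p(F(-4), 52) - 15 = (-6 + (½)*(-4)*52) - 15 = (-6 - 104) - 15 = -110 - 15 = -125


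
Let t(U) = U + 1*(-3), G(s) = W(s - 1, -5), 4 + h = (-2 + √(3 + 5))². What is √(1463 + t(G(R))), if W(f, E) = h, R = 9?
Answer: 2*√(367 - 2*√2) ≈ 38.167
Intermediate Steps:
h = -4 + (-2 + 2*√2)² (h = -4 + (-2 + √(3 + 5))² = -4 + (-2 + √8)² = -4 + (-2 + 2*√2)² ≈ -3.3137)
W(f, E) = 8 - 8*√2
G(s) = 8 - 8*√2
t(U) = -3 + U (t(U) = U - 3 = -3 + U)
√(1463 + t(G(R))) = √(1463 + (-3 + (8 - 8*√2))) = √(1463 + (5 - 8*√2)) = √(1468 - 8*√2)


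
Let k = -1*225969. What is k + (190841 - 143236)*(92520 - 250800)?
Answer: -7535145369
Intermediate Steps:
k = -225969
k + (190841 - 143236)*(92520 - 250800) = -225969 + (190841 - 143236)*(92520 - 250800) = -225969 + 47605*(-158280) = -225969 - 7534919400 = -7535145369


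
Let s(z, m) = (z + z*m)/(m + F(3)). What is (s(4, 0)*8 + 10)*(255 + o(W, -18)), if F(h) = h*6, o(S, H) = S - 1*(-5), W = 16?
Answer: 9752/3 ≈ 3250.7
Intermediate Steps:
o(S, H) = 5 + S (o(S, H) = S + 5 = 5 + S)
F(h) = 6*h
s(z, m) = (z + m*z)/(18 + m) (s(z, m) = (z + z*m)/(m + 6*3) = (z + m*z)/(m + 18) = (z + m*z)/(18 + m))
(s(4, 0)*8 + 10)*(255 + o(W, -18)) = ((4*(1 + 0)/(18 + 0))*8 + 10)*(255 + (5 + 16)) = ((4*1/18)*8 + 10)*(255 + 21) = ((4*(1/18)*1)*8 + 10)*276 = ((2/9)*8 + 10)*276 = (16/9 + 10)*276 = (106/9)*276 = 9752/3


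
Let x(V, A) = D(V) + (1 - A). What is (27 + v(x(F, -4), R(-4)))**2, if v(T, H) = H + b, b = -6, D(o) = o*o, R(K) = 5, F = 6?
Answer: 676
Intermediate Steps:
D(o) = o**2
x(V, A) = 1 + V**2 - A (x(V, A) = V**2 + (1 - A) = 1 + V**2 - A)
v(T, H) = -6 + H (v(T, H) = H - 6 = -6 + H)
(27 + v(x(F, -4), R(-4)))**2 = (27 + (-6 + 5))**2 = (27 - 1)**2 = 26**2 = 676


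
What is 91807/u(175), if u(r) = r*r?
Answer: 91807/30625 ≈ 2.9978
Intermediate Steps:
u(r) = r**2
91807/u(175) = 91807/(175**2) = 91807/30625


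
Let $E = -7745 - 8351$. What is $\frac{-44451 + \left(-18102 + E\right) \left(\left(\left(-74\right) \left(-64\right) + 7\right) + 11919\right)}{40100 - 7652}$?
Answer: $- \frac{189950509}{10816} \approx -17562.0$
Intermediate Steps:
$E = -16096$
$\frac{-44451 + \left(-18102 + E\right) \left(\left(\left(-74\right) \left(-64\right) + 7\right) + 11919\right)}{40100 - 7652} = \frac{-44451 + \left(-18102 - 16096\right) \left(\left(\left(-74\right) \left(-64\right) + 7\right) + 11919\right)}{40100 - 7652} = \frac{-44451 - 34198 \left(\left(4736 + 7\right) + 11919\right)}{32448} = \left(-44451 - 34198 \left(4743 + 11919\right)\right) \frac{1}{32448} = \left(-44451 - 569807076\right) \frac{1}{32448} = \left(-569851527\right) \frac{1}{32448} = - \frac{189950509}{10816}$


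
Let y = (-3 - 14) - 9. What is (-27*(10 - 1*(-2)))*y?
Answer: 8424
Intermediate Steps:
y = -26 (y = -17 - 9 = -26)
(-27*(10 - 1*(-2)))*y = -27*(10 - 1*(-2))*(-26) = -27*(10 + 2)*(-26) = -27*12*(-26) = -324*(-26) = 8424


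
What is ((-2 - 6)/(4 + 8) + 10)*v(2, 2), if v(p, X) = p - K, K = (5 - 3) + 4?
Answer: -112/3 ≈ -37.333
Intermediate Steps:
K = 6 (K = 2 + 4 = 6)
v(p, X) = -6 + p (v(p, X) = p - 1*6 = p - 6 = -6 + p)
((-2 - 6)/(4 + 8) + 10)*v(2, 2) = ((-2 - 6)/(4 + 8) + 10)*(-6 + 2) = (-8/12 + 10)*(-4) = (-8*1/12 + 10)*(-4) = (-⅔ + 10)*(-4) = (28/3)*(-4) = -112/3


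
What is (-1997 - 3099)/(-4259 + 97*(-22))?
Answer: 5096/6393 ≈ 0.79712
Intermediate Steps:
(-1997 - 3099)/(-4259 + 97*(-22)) = -5096/(-4259 - 2134) = -5096/(-6393) = -5096*(-1/6393) = 5096/6393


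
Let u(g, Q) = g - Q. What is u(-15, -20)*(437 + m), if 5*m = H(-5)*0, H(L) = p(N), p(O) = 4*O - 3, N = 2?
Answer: 2185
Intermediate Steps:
p(O) = -3 + 4*O
H(L) = 5 (H(L) = -3 + 4*2 = -3 + 8 = 5)
m = 0 (m = (5*0)/5 = (1/5)*0 = 0)
u(-15, -20)*(437 + m) = (-15 - 1*(-20))*(437 + 0) = (-15 + 20)*437 = 5*437 = 2185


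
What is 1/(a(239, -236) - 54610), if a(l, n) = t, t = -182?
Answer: -1/54792 ≈ -1.8251e-5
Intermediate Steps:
a(l, n) = -182
1/(a(239, -236) - 54610) = 1/(-182 - 54610) = 1/(-54792) = -1/54792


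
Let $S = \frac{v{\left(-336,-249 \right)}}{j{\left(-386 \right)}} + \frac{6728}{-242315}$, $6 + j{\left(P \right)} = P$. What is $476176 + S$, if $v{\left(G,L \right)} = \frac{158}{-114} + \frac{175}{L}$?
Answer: $\frac{35664451220526309}{74897627980} \approx 4.7618 \cdot 10^{5}$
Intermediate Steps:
$v{\left(G,L \right)} = - \frac{79}{57} + \frac{175}{L}$ ($v{\left(G,L \right)} = 158 \left(- \frac{1}{114}\right) + \frac{175}{L} = - \frac{79}{57} + \frac{175}{L}$)
$j{\left(P \right)} = -6 + P$
$S = - \frac{1680478171}{74897627980}$ ($S = \frac{- \frac{79}{57} + \frac{175}{-249}}{-6 - 386} + \frac{6728}{-242315} = \frac{- \frac{79}{57} + 175 \left(- \frac{1}{249}\right)}{-392} + 6728 \left(- \frac{1}{242315}\right) = \left(- \frac{79}{57} - \frac{175}{249}\right) \left(- \frac{1}{392}\right) - \frac{6728}{242315} = \left(- \frac{3294}{1577}\right) \left(- \frac{1}{392}\right) - \frac{6728}{242315} = \frac{1647}{309092} - \frac{6728}{242315} = - \frac{1680478171}{74897627980} \approx -0.022437$)
$476176 + S = 476176 - \frac{1680478171}{74897627980} = \frac{35664451220526309}{74897627980}$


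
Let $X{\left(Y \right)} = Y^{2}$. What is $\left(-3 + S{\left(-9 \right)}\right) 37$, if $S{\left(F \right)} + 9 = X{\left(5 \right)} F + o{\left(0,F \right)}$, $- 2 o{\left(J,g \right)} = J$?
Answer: $-8769$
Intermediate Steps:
$o{\left(J,g \right)} = - \frac{J}{2}$
$S{\left(F \right)} = -9 + 25 F$ ($S{\left(F \right)} = -9 + \left(5^{2} F - 0\right) = -9 + \left(25 F + 0\right) = -9 + 25 F$)
$\left(-3 + S{\left(-9 \right)}\right) 37 = \left(-3 + \left(-9 + 25 \left(-9\right)\right)\right) 37 = \left(-3 - 234\right) 37 = \left(-237\right) 37 = -8769$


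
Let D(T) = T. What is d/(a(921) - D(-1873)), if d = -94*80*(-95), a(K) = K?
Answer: 357200/1397 ≈ 255.69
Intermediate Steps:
d = 714400 (d = -7520*(-95) = 714400)
d/(a(921) - D(-1873)) = 714400/(921 - 1*(-1873)) = 714400/(921 + 1873) = 714400/2794 = 714400*(1/2794) = 357200/1397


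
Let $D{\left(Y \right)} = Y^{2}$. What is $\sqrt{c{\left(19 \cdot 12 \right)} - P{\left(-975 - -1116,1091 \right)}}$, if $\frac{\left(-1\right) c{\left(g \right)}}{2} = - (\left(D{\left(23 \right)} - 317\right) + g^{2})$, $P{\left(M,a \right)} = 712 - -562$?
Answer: $\sqrt{103118} \approx 321.12$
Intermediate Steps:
$P{\left(M,a \right)} = 1274$ ($P{\left(M,a \right)} = 712 + 562 = 1274$)
$c{\left(g \right)} = 424 + 2 g^{2}$ ($c{\left(g \right)} = - 2 \left(- (\left(23^{2} - 317\right) + g^{2})\right) = - 2 \left(- (\left(529 - 317\right) + g^{2})\right) = - 2 \left(- (212 + g^{2})\right) = - 2 \left(-212 - g^{2}\right) = 424 + 2 g^{2}$)
$\sqrt{c{\left(19 \cdot 12 \right)} - P{\left(-975 - -1116,1091 \right)}} = \sqrt{\left(424 + 2 \left(19 \cdot 12\right)^{2}\right) - 1274} = \sqrt{\left(424 + 2 \cdot 228^{2}\right) - 1274} = \sqrt{\left(424 + 2 \cdot 51984\right) - 1274} = \sqrt{\left(424 + 103968\right) - 1274} = \sqrt{104392 - 1274} = \sqrt{103118}$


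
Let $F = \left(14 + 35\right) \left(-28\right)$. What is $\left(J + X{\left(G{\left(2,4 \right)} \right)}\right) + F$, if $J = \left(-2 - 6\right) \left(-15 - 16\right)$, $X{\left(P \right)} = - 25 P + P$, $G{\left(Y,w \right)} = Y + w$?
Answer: $-1268$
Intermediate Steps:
$X{\left(P \right)} = - 24 P$
$J = 248$ ($J = \left(-2 - 6\right) \left(-31\right) = \left(-8\right) \left(-31\right) = 248$)
$F = -1372$ ($F = 49 \left(-28\right) = -1372$)
$\left(J + X{\left(G{\left(2,4 \right)} \right)}\right) + F = \left(248 - 24 \left(2 + 4\right)\right) - 1372 = \left(248 - 144\right) - 1372 = 104 - 1372 = -1268$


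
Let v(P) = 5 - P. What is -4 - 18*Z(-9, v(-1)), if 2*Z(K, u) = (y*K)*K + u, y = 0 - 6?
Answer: 4316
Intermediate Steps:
y = -6
Z(K, u) = u/2 - 3*K² (Z(K, u) = ((-6*K)*K + u)/2 = (-6*K² + u)/2 = (u - 6*K²)/2 = u/2 - 3*K²)
-4 - 18*Z(-9, v(-1)) = -4 - 18*((5 - 1*(-1))/2 - 3*(-9)²) = -4 - 18*((5 + 1)/2 - 3*81) = -4 - 18*((½)*6 - 243) = -4 - 18*(3 - 243) = -4 - 18*(-240) = -4 + 4320 = 4316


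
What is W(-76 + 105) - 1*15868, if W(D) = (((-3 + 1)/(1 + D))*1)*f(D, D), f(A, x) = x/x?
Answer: -238021/15 ≈ -15868.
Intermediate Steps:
f(A, x) = 1
W(D) = -2/(1 + D) (W(D) = (((-3 + 1)/(1 + D))*1)*1 = (-2/(1 + D)*1)*1 = -2/(1 + D)*1 = -2/(1 + D))
W(-76 + 105) - 1*15868 = -2/(1 + (-76 + 105)) - 1*15868 = -2/(1 + 29) - 15868 = -2/30 - 15868 = -2*1/30 - 15868 = -1/15 - 15868 = -238021/15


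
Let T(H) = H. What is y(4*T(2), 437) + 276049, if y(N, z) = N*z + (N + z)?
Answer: 279990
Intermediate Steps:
y(N, z) = N + z + N*z
y(4*T(2), 437) + 276049 = (4*2 + 437 + (4*2)*437) + 276049 = (8 + 437 + 8*437) + 276049 = (8 + 437 + 3496) + 276049 = 3941 + 276049 = 279990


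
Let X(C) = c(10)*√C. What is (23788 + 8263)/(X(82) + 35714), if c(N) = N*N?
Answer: 572334707/637334898 - 801275*√82/318667449 ≈ 0.87524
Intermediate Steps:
c(N) = N²
X(C) = 100*√C (X(C) = 10²*√C = 100*√C)
(23788 + 8263)/(X(82) + 35714) = (23788 + 8263)/(100*√82 + 35714) = 32051/(35714 + 100*√82)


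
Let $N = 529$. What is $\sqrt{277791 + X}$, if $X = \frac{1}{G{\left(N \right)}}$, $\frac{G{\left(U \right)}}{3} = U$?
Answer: $\frac{311 \sqrt{13674}}{69} \approx 527.06$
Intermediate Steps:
$G{\left(U \right)} = 3 U$
$X = \frac{1}{1587}$ ($X = \frac{1}{3 \cdot 529} = \frac{1}{1587} \approx 0.00063012$)
$\sqrt{277791 + X} = \sqrt{277791 + \frac{1}{1587}} = \sqrt{\frac{440854318}{1587}} = \frac{311 \sqrt{13674}}{69}$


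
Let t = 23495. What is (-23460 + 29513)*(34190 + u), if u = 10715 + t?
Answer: 414025200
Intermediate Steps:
u = 34210 (u = 10715 + 23495 = 34210)
(-23460 + 29513)*(34190 + u) = (-23460 + 29513)*(34190 + 34210) = 6053*68400 = 414025200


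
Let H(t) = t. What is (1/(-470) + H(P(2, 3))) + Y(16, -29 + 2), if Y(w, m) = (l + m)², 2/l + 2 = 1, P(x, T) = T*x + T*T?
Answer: 402319/470 ≈ 856.00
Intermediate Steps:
P(x, T) = T² + T*x (P(x, T) = T*x + T² = T² + T*x)
l = -2 (l = 2/(-2 + 1) = 2/(-1) = 2*(-1) = -2)
Y(w, m) = (-2 + m)²
(1/(-470) + H(P(2, 3))) + Y(16, -29 + 2) = (1/(-470) + 3*(3 + 2)) + (-2 + (-29 + 2))² = (-1/470 + 3*5) + (-2 - 27)² = (-1/470 + 15) + (-29)² = 7049/470 + 841 = 402319/470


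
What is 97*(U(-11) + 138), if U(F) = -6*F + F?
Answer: 18721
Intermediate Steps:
U(F) = -5*F
97*(U(-11) + 138) = 97*(-5*(-11) + 138) = 97*(55 + 138) = 97*193 = 18721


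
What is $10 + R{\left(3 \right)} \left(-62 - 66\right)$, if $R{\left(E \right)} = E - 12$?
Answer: $1162$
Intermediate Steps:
$R{\left(E \right)} = -12 + E$
$10 + R{\left(3 \right)} \left(-62 - 66\right) = 10 + \left(-12 + 3\right) \left(-62 - 66\right) = 10 - -1152 = 10 + 1152 = 1162$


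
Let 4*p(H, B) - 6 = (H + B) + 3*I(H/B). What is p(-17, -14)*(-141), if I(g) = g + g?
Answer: 4371/7 ≈ 624.43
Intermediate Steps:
I(g) = 2*g
p(H, B) = 3/2 + B/4 + H/4 + 3*H/(2*B) (p(H, B) = 3/2 + ((H + B) + 3*(2*(H/B)))/4 = 3/2 + ((B + H) + 3*(2*H/B))/4 = 3/2 + ((B + H) + 6*H/B)/4 = 3/2 + (B + H + 6*H/B)/4 = 3/2 + (B/4 + H/4 + 3*H/(2*B)) = 3/2 + B/4 + H/4 + 3*H/(2*B))
p(-17, -14)*(-141) = ((¼)*(6*(-17) - 14*(6 - 14 - 17))/(-14))*(-141) = ((¼)*(-1/14)*(-102 - 14*(-25)))*(-141) = ((¼)*(-1/14)*(-102 + 350))*(-141) = ((¼)*(-1/14)*248)*(-141) = -31/7*(-141) = 4371/7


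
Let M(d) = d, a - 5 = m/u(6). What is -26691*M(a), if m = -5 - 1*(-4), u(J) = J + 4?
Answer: -1307859/10 ≈ -1.3079e+5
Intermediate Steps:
u(J) = 4 + J
m = -1 (m = -5 + 4 = -1)
a = 49/10 (a = 5 - 1/(4 + 6) = 5 - 1/10 = 5 - 1*⅒ = 5 - ⅒ = 49/10 ≈ 4.9000)
-26691*M(a) = -26691*49/10 = -1307859/10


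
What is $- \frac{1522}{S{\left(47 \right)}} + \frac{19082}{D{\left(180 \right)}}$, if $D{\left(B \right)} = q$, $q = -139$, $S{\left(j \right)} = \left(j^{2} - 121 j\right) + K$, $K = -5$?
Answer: $- \frac{66251048}{484137} \approx -136.84$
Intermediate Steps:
$S{\left(j \right)} = -5 + j^{2} - 121 j$ ($S{\left(j \right)} = \left(j^{2} - 121 j\right) - 5 = -5 + j^{2} - 121 j$)
$D{\left(B \right)} = -139$
$- \frac{1522}{S{\left(47 \right)}} + \frac{19082}{D{\left(180 \right)}} = - \frac{1522}{-5 + 47^{2} - 5687} + \frac{19082}{-139} = - \frac{1522}{-5 + 2209 - 5687} + 19082 \left(- \frac{1}{139}\right) = - \frac{1522}{-3483} - \frac{19082}{139} = \left(-1522\right) \left(- \frac{1}{3483}\right) - \frac{19082}{139} = \frac{1522}{3483} - \frac{19082}{139} = - \frac{66251048}{484137}$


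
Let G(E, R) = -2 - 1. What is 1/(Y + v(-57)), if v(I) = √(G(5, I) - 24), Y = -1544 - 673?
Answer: -739/1638372 - I*√3/1638372 ≈ -0.00045106 - 1.0572e-6*I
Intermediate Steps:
G(E, R) = -3
Y = -2217
v(I) = 3*I*√3 (v(I) = √(-3 - 24) = √(-27) = 3*I*√3)
1/(Y + v(-57)) = 1/(-2217 + 3*I*√3)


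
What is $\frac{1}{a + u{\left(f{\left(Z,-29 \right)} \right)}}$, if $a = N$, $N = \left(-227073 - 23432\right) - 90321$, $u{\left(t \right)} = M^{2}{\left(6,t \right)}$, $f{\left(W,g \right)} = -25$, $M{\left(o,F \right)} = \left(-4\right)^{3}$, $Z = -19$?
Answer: $- \frac{1}{336730} \approx -2.9697 \cdot 10^{-6}$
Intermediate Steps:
$M{\left(o,F \right)} = -64$
$u{\left(t \right)} = 4096$ ($u{\left(t \right)} = \left(-64\right)^{2} = 4096$)
$N = -340826$ ($N = -250505 - 90321 = -340826$)
$a = -340826$
$\frac{1}{a + u{\left(f{\left(Z,-29 \right)} \right)}} = \frac{1}{-340826 + 4096} = \frac{1}{-336730} = - \frac{1}{336730}$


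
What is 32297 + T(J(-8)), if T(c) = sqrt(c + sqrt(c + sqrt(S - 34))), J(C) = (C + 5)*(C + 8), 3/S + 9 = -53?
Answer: 32297 + (-2111)**(1/8)*62**(7/8)/62 ≈ 32298.0 + 0.59477*I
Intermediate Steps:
S = -3/62 (S = 3/(-9 - 53) = 3/(-62) = 3*(-1/62) = -3/62 ≈ -0.048387)
J(C) = (5 + C)*(8 + C)
T(c) = sqrt(c + sqrt(c + I*sqrt(130882)/62)) (T(c) = sqrt(c + sqrt(c + sqrt(-3/62 - 34))) = sqrt(c + sqrt(c + sqrt(-2111/62))) = sqrt(c + sqrt(c + I*sqrt(130882)/62)))
32297 + T(J(-8)) = 32297 + sqrt(3844*(40 + (-8)**2 + 13*(-8)) + 62*sqrt(62)*sqrt(62*(40 + (-8)**2 + 13*(-8)) + I*sqrt(130882)))/62 = 32297 + sqrt(3844*(40 + 64 - 104) + 62*sqrt(62)*sqrt(62*(40 + 64 - 104) + I*sqrt(130882)))/62 = 32297 + sqrt(3844*0 + 62*sqrt(62)*sqrt(62*0 + I*sqrt(130882)))/62 = 32297 + sqrt(0 + 62*sqrt(62)*sqrt(0 + I*sqrt(130882)))/62 = 32297 + sqrt(0 + 62*sqrt(62)*sqrt(I*sqrt(130882)))/62 = 32297 + sqrt(0 + 62*sqrt(62)*(130882**(1/4)*sqrt(I)))/62 = 32297 + sqrt(0 + 62*62**(3/4)*2111**(1/4)*sqrt(I))/62 = 32297 + sqrt(62*62**(3/4)*2111**(1/4)*sqrt(I))/62 = 32297 + (62**(7/8)*2111**(1/8)*I**(1/4))/62 = 32297 + 62**(7/8)*2111**(1/8)*I**(1/4)/62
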